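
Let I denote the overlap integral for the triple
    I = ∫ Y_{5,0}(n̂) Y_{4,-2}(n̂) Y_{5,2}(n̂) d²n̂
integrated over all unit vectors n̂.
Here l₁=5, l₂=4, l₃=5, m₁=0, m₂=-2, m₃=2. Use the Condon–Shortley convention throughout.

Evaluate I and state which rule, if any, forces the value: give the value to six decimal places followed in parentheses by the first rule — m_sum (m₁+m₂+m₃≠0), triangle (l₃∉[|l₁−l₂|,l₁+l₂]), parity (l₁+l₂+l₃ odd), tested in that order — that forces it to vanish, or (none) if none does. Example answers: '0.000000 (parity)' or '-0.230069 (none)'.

m-sum 0 ✓  L=14 even ✓  1≤5≤9 ✓
Π(2lᵢ+1) = 11×9×11 = 1089
triangle coeff Δ(5,4,5) = 1/3153150
Σ_t [0,4]: t=0:+1/69120 t=1:−1/1728 t=2:+1/576 t=3:−1/1728 t=4:+1/69120 = 7/11520
(3j)²=2/143 [(5 4 5; 0 0 0)], sign=-1
Σ_t [0,2]: t=0:+1/11520 t=1:−1/1728 t=2:+1/3456 = -7/34560
(3j)²=7/858 [(5 4 5; 0 -2 2)], sign=+1
⇒ 4πI² = 21/169
I = (-1)√(21/169/(4π)) = -0.09944006
No selection rule forces the value: the integral is nonzero (none).

-0.099440 (none)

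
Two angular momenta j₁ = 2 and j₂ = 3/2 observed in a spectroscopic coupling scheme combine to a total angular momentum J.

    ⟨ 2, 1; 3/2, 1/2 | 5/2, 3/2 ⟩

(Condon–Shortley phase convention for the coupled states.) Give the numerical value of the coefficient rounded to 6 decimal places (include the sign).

j₁+j₂−J=1  J+j₁−j₂=3  J−j₁+j₂=2  j₁+j₂+J+1=7
(j₁±m₁, j₂±m₂, J±M) = (3,1,2,1,4,1)
P² = 144/35
sum k=0..1:
  [0] +1/4 = 1/4
  [1] −1/6 = -1/6
S = 1/12
C² = P²·S² = 1/35 ; C = +0.169031

+√(1/35) ≈ +0.169031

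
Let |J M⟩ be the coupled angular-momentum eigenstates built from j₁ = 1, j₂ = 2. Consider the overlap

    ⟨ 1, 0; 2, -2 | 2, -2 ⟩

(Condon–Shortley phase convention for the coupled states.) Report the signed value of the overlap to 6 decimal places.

j₁+j₂−J=1  J+j₁−j₂=1  J−j₁+j₂=3  j₁+j₂+J+1=6
(j₁±m₁, j₂±m₂, J±M) = (1,1,0,4,0,4)
P² = 24
sum k=0..0:
  [0] +1/6 = 1/6
S = 1/6
C² = P²·S² = 2/3 ; C = +0.816497

+√(2/3) = +0.816497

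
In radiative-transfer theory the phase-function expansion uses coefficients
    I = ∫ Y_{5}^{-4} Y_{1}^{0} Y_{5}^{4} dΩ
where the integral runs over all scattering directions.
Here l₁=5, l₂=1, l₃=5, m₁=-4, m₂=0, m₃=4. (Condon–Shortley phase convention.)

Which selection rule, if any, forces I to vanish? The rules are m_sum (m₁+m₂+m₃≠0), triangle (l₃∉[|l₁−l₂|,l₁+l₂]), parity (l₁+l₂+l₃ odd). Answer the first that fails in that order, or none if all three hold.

parity

m₁+m₂+m₃ = -4 + 0 + 4 = 0  ✓
triangle: |5−1|=4 ≤ l₃=5 ≤ 5+1=6  ✓
parity: l₁+l₂+l₃ = 11 is odd  ✗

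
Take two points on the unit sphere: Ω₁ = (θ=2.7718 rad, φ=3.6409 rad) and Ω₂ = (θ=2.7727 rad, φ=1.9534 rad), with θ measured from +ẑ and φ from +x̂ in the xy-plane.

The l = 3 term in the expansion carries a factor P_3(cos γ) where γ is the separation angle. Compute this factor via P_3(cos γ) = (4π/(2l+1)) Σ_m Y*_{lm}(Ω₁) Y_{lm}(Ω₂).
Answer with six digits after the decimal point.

0.278086

Addition theorem: P_3(cos γ) = (4π/7) Σ_m Y*_{lm}(Ω₁) Y_{lm}(Ω₂), m = −3…3:
  m=-3: (-0.001434-0.019645i) × (+0.017837+0.008029i) = +0.000132-0.000362i  (running Σ = +0.000132-0.000362i)
  m=-2: (-0.067398-0.104648i) × (+0.089390-0.085851i) = -0.015009-0.003568i  (running Σ = -0.014877-0.003930i)
  m=-1: (-0.343203-0.187184i) × (-0.145741-0.362149i) = -0.017770+0.151571i  (running Σ = -0.032646+0.147641i)
  m=0: (-0.468644-0.000000i) × (-0.469862+0.000000i) = +0.220198+0.000000i  (running Σ = +0.187552+0.147641i)
  m=1: (+0.343203-0.187184i) × (+0.145741-0.362149i) = -0.017770-0.151571i  (running Σ = +0.169782-0.003930i)
  m=2: (-0.067398+0.104648i) × (+0.089390+0.085851i) = -0.015009+0.003568i  (running Σ = +0.154773-0.000362i)
  m=3: (+0.001434-0.019645i) × (-0.017837+0.008029i) = +0.000132+0.000362i  (running Σ = +0.154905+0.000000i)
Σ over m = +0.154905+0.000000i; ×(4π/7) → +0.278086+0.000000i. Real part: 0.278086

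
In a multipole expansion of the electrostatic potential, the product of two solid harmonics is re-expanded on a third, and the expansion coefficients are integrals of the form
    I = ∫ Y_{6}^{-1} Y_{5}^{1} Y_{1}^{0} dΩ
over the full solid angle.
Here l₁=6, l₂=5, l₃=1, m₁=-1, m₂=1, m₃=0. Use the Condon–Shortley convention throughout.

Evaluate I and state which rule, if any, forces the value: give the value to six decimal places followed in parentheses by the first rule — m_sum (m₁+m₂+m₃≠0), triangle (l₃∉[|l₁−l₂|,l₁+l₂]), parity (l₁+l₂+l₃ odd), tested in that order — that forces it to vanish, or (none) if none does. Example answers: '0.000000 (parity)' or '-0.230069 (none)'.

-0.241725 (none)

Rules hold: Σm=0, L=12 even, 1≤1≤11.
N = 13·11·3 = 429
Δ = 10!·2!·0!/13! = 1/858
Racah Σ t=5..5: t=5:−1/14400 = -1/14400
⇒ 3j(6 5 1; 0 0 0)² = 6/143, sgn +1
Racah Σ t=6..6: t=6:+1/17280 = 1/17280
⇒ 3j(6 5 1; -1 1 0)² = 35/858, sgn -1
4πI² = N·(3j₀)²·(3jₘ)² = 105/143
I = -1·√(0.734266/4π) = -0.24172507
No selection rule forces the value: the integral is nonzero (none).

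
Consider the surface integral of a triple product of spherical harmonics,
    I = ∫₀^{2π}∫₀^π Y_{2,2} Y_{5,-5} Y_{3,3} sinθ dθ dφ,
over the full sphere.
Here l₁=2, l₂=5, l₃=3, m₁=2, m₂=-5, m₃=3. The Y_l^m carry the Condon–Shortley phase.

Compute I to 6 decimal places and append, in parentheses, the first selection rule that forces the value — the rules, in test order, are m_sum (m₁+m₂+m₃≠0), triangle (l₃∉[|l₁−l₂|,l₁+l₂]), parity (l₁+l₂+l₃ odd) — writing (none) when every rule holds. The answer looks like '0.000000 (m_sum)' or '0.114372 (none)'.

-0.347235 (none)

m-sum 0 ✓  L=10 even ✓  3≤3≤7 ✓
Π(2lᵢ+1) = 5×11×7 = 385
triangle coeff Δ(2,5,3) = 1/2310
Σ_t [2,2]: t=2:+1/144 = 1/144
(3j)²=10/231 [(2 5 3; 0 0 0)], sign=-1
Σ_t [0,0]: t=0:+1/17280 = 1/17280
(3j)²=1/11 [(2 5 3; 2 -5 3)], sign=+1
⇒ 4πI² = 50/33
I = (-1)√(50/33/(4π)) = -0.34723469
No selection rule forces the value: the integral is nonzero (none).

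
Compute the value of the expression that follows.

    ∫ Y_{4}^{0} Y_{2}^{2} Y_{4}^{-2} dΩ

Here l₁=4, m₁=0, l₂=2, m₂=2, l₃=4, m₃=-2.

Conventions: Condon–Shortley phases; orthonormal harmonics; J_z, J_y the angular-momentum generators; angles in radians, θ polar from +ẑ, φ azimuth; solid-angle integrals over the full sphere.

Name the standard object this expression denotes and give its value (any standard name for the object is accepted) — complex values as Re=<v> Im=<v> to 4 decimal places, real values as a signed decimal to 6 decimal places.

Gaunt coefficient, -0.190365

This is a Gaunt coefficient — the integral of a triple product of spherical harmonics over the sphere.
m-sum 0 ✓  L=10 even ✓  2≤4≤6 ✓
Π(2lᵢ+1) = 9×5×9 = 405
triangle coeff Δ(4,2,4) = 1/13860
Σ_t [0,2]: t=0:+1/192 t=1:−1/36 t=2:+1/192 = -5/288
(3j)²=20/693 [(4 2 4; 0 0 0)], sign=-1
Σ_t [2,2]: t=2:+1/192 = 1/192
(3j)²=3/77 [(4 2 4; 0 2 -2)], sign=+1
⇒ 4πI² = 2700/5929
I = (-1)√(2700/5929/(4π)) = -0.19036462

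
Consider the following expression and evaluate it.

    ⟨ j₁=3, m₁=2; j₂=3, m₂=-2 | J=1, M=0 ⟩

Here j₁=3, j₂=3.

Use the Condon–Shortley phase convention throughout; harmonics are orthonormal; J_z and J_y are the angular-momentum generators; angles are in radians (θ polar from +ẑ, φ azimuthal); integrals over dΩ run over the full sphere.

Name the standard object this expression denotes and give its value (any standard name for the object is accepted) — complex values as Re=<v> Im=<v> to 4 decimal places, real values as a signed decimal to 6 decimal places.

This is a Clebsch–Gordan (vector-coupling) coefficient.
triangle: 5!×1!×1!/8! = 120/40320
(j±m)!: 5!×1!×1!×5!×1!×1! = 14400
prefactor² = (2J+1)×Δ×N² = 900/7
  k=0: +1/(0!×5!×1!×1!×0!×0!) = 1/120
  k=1: −1/(1!×4!×0!×0!×1!×1!) = -1/24
Σ = -1/30  ⇒  CG² = 900/7×(-1/30)² = 1/7
CG = −√(1/7) = -0.377964

Clebsch–Gordan coefficient, −√(1/7) ≈ -0.377964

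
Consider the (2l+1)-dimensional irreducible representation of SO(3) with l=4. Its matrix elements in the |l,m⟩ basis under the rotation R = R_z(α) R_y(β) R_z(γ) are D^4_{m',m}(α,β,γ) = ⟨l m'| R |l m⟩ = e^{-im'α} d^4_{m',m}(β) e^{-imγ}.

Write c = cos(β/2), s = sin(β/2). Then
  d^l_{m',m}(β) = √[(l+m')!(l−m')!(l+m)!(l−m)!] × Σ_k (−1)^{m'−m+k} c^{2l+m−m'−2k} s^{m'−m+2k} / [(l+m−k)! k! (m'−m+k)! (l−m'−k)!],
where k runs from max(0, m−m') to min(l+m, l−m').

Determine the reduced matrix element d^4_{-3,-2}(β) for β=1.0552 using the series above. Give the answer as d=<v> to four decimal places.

d^4_{-3,-2}(β=1.0552) via the finite sum:
c=cos(1.055200/2)=0.864018, s=sin(1.055200/2)=0.503461; N=√[1·5040·2·720]=2693.993318
k: max(0,(-2)−(-3))=1 … min(4+(-2),4−(-3))=2
  k=1: (−1)^0·2693.9933/(720)·0.8640^7·0.5035^1 = +0.677156
  k=2: (−1)^1·2693.9933/(240)·0.8640^5·0.5035^3 = -0.689758
d^4_{-3,-2}(1.0552) = +0.677156 -0.689758 = -0.012602

d=-0.0126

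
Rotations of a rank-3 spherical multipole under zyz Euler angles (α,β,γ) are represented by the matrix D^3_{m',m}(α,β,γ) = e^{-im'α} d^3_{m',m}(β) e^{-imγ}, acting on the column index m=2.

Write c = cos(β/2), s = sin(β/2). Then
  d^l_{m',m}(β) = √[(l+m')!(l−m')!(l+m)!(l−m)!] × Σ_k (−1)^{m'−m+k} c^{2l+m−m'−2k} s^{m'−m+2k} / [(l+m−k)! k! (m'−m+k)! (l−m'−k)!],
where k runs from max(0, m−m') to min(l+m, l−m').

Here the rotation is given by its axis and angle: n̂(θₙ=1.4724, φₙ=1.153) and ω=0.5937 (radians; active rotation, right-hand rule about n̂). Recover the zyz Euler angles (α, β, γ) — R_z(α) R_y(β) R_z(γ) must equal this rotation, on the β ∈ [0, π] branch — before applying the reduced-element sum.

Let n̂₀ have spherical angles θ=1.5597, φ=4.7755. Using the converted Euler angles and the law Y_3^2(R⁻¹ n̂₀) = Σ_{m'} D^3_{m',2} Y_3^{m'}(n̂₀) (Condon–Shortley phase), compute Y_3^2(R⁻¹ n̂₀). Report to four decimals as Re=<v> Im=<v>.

Axis–angle → zyz. n̂ = (sinθₙcosφₙ, sinθₙsinφₙ, cosθₙ) = (+0.403785, +0.909564, +0.098238), ω = 0.5937.
R = I cosω + sinω [n̂]ₓ + (1−cosω) n̂n̂ᵀ gives
  R = [+0.856777, +0.007891, +0.515627; +0.117805, +0.970448, -0.210599; -0.502051, +0.241180, +0.830528]
β = atan2(√(R₁₃²+R₂₃²), R₃₃) = 0.590741; α = atan2(R₂₃, R₁₃) mod 2π = 5.895430; γ = atan2(R₃₂, −R₃₁) mod 2π = 0.447837
Need the full column D^3_{m',2} for m'=−3..3 at α=5.8954, β=0.5907, γ=0.4478.
cos(β/2)=0.956694, sin(β/2)=0.291095
d^3_{-3,2}: single k=5 term ⇒ +0.004898;  D = -0.002297-0.004326i
d^3_{-2,2}: k∈[4..5] ⇒ +0.032859 -0.000608 = +0.032250;  D = -0.003232-0.032088i
d^3_{-1,2}: k∈[3..4] ⇒ +0.136600 -0.006323 = +0.130277;  D = +0.036924-0.124935i
d^3_{0,2}: k∈[2..3] ⇒ +0.388796 -0.035995 = +0.352801;  D = +0.220498-0.275407i
d^3_{1,2}: k∈[1..2] ⇒ +0.737734 -0.136600 = +0.601134;  D = +0.525246-0.292367i
d^3_{2,2}: k∈[0..1] ⇒ +0.766724 -0.354920 = +0.411804;  D = +0.408834-0.049364i
d^3_{3,2}: single k=0 term ⇒ -0.571447;  D = -0.551109-0.151097i
Y_3^{m'}(θ=1.5597,φ=4.7755) and Σ D·Y over m':
  (-0.0023-0.0043i)·(-0.0785-0.4097i)  (-0.0032-0.0321i)·(-0.0112+0.0014i)  (+0.0369-0.1249i)·(-0.0204-0.3223i)  (+0.2205-0.2754i)·(-0.0124+0.0000i)  (+0.5252-0.2924i)·(+0.0204-0.3223i)  (+0.4088-0.0494i)·(-0.0112-0.0014i)  (-0.5511-0.1511i)·(+0.0785-0.4097i)
Y_3^2(R⁻¹ n̂) = -0.238645+0.034344i

Re=-0.2386 Im=0.0343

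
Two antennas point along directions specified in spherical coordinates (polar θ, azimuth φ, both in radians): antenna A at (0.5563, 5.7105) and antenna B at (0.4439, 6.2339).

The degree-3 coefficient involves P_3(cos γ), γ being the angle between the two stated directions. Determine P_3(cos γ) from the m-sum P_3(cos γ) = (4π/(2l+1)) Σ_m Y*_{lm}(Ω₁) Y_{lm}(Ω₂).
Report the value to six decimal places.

0.789941

Term-by-term m-sum for l=3 (normalisation 4π/7 = 1.795196):
  m=-3: Y*=-0.00901 - 0.06077j  Y=0.03269 + 0.00487j  product 0.00000 - 0.00203j
  m=-2: Y*=0.09987 - 0.22043j  Y=0.16940 + 0.01675j  product 0.02061 - 0.03567j
  m=-1: Y*=0.37374 - 0.24098j  Y=0.42666 + 0.02105j  product 0.16453 - 0.09495j
  m=+0: Y*=0.19199 + 0.00000j  Y=0.36323 + 0.00000j  product 0.06974 + 0.00000j
  m=+1: Y*=-0.37374 - 0.24098j  Y=-0.42666 + 0.02105j  product 0.16453 + 0.09495j
  m=+2: Y*=0.09987 + 0.22043j  Y=0.16940 - 0.01675j  product 0.02061 + 0.03567j
  m=+3: Y*=0.00901 - 0.06077j  Y=-0.03269 + 0.00487j  product 0.00000 + 0.00203j
Σ over m = 0.44003 - 0.00000j; ×(4π/7) → 0.78994 - 0.00000j. Real part: 0.789941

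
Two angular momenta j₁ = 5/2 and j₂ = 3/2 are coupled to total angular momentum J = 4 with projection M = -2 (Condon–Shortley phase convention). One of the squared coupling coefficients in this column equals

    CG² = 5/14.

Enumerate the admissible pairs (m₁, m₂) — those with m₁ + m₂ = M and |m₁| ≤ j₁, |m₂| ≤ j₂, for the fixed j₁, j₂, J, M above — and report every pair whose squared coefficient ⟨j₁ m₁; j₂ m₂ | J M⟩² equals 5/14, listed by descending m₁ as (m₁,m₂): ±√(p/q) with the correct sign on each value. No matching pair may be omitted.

(-1/2,-3/2): +√(5/14)

Admissible pairs with m₁+m₂ = M = -2: (-5/2,1/2), (-3/2,-1/2), (-1/2,-3/2)
  (m₁,m₂)=(-1/2,-3/2): CG² = 5/14, CG = +√(5/14)   ← matches the target
  (m₁,m₂)=(-3/2,-1/2): CG² = 15/28, CG = +√(15/28)
  (m₁,m₂)=(-5/2,1/2): CG² = 3/28, CG = +√(3/28)
Pairs with CG² = 5/14: (-1/2,-3/2): +√(5/14)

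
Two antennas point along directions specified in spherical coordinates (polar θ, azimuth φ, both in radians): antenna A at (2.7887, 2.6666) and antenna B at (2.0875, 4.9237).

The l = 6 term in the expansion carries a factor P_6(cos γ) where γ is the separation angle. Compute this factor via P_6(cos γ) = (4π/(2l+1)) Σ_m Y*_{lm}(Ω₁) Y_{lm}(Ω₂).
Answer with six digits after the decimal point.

Addition theorem: P_6(cos γ) = (4π/13) Σ_m Y*_{lm}(Ω₁) Y_{lm}(Ω₂), m = −6…6:
  m=-6: Y*=-0.00079 - 0.00024j  Y=-0.06226 + 0.19919j  product 0.00010 - 0.00014j
  m=-5: Y*=-0.00558 - 0.00537j  Y=-0.35763 - 0.20204j  product 0.00091 + 0.00305j
  m=-4: Y*=-0.01429 - 0.04184j  Y=0.22790 - 0.25695j  product -0.01401 - 0.00586j
  m=-3: Y*=0.02452 - 0.16693j  Y=-0.03952 - 0.05375j  product -0.00994 + 0.00528j
  m=-2: Y*=0.24299 - 0.33978j  Y=0.32052 - 0.14414j  product 0.02891 - 0.14393j
  m=-1: Y*=0.49556 - 0.25485j  Y=0.01321 + 0.06160j  product 0.02225 + 0.02716j
  m=+0: Y*=0.05926 + 0.00000j  Y=0.33192 + 0.00000j  product 0.01967 + 0.00000j
  m=+1: Y*=-0.49556 - 0.25485j  Y=-0.01321 + 0.06160j  product 0.02225 - 0.02716j
  m=+2: Y*=0.24299 + 0.33978j  Y=0.32052 + 0.14414j  product 0.02891 + 0.14393j
  m=+3: Y*=-0.02452 - 0.16693j  Y=0.03952 - 0.05375j  product -0.00994 - 0.00528j
  m=+4: Y*=-0.01429 + 0.04184j  Y=0.22790 + 0.25695j  product -0.01401 + 0.00586j
  m=+5: Y*=0.00558 - 0.00537j  Y=0.35763 - 0.20204j  product 0.00091 - 0.00305j
  m=+6: Y*=-0.00079 + 0.00024j  Y=-0.06226 - 0.19919j  product 0.00010 + 0.00014j
Accumulated sum 0.07608 + 0.00000j; after 4π/(2l+1) scaling, 0.07355 + 0.00000j ⇒ P_6 = 0.073547

0.073547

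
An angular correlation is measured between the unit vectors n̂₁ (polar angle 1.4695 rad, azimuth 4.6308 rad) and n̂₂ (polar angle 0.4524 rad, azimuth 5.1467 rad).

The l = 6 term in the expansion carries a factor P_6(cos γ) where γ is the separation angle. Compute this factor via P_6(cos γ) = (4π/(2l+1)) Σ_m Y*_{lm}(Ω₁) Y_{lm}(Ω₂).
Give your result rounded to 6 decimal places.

Expand P_6 via completeness: Σ_{m} conj(Y_{6,m}) at Ω₁ times Y_{6,m} at Ω₂ —
  m=-6: (-0.413401, 0.220256) × (0.002898, 0.001720) = (-0.001577, -0.000073)  (running Σ = (-0.001577, -0.000073))
  m=-5: (-0.065432, -0.151397) × (0.019815, -0.013578) = (-0.003352, -0.002112)  (running Σ = (-0.004929, -0.002184))
  m=-4: (-0.293832, 0.099450) × (-0.017046, -0.101463) = (0.015099, 0.028118)  (running Σ = (0.010170, 0.025933))
  m=-3: (-0.045387, -0.181710) × (-0.278328, -0.076390) = (-0.001248, 0.054042)  (running Σ = (0.008921, 0.079975))
  m=-2: (-0.260632, 0.042911) × (-0.322892, 0.381664) = (0.067778, -0.113329)  (running Σ = (0.076700, -0.033354))
  m=-1: (-0.015865, -0.194014) × (0.158529, 0.341768) = (0.063793, -0.036179)  (running Σ = (0.140493, -0.069533))
  m=0: (-0.251669, -0.000000) × (-0.248657, 0.000000) = (0.062579, 0.000000)  (running Σ = (0.203072, -0.069533))
  m=1: (0.015865, -0.194014) × (-0.158529, 0.341768) = (0.063793, 0.036179)  (running Σ = (0.266865, -0.033354))
  m=2: (-0.260632, -0.042911) × (-0.322892, -0.381664) = (0.067778, 0.113329)  (running Σ = (0.334643, 0.079975))
  m=3: (0.045387, -0.181710) × (0.278328, -0.076390) = (-0.001248, -0.054042)  (running Σ = (0.333395, 0.025933))
  m=4: (-0.293832, -0.099450) × (-0.017046, 0.101463) = (0.015099, -0.028118)  (running Σ = (0.348494, -0.002184))
  m=5: (0.065432, -0.151397) × (-0.019815, -0.013578) = (-0.003352, 0.002112)  (running Σ = (0.345141, -0.000073))
  m=6: (-0.413401, -0.220256) × (0.002898, -0.001720) = (-0.001577, 0.000073)  (running Σ = (0.343564, -0.000000))
Accumulated sum (0.343564, -0.000000); after 4π/(2l+1) scaling, (0.332105, -0.000000) ⇒ P_6 = 0.332105

0.332105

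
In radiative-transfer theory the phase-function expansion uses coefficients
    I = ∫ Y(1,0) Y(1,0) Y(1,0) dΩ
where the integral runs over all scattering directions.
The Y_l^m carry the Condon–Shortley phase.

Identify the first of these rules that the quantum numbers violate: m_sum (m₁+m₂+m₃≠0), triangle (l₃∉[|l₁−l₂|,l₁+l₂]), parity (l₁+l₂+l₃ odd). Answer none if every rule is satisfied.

m₁+m₂+m₃ = 0 + 0 + 0 = 0  ✓
triangle: |1−1|=0 ≤ l₃=1 ≤ 1+1=2  ✓
parity: l₁+l₂+l₃ = 3 is odd  ✗

parity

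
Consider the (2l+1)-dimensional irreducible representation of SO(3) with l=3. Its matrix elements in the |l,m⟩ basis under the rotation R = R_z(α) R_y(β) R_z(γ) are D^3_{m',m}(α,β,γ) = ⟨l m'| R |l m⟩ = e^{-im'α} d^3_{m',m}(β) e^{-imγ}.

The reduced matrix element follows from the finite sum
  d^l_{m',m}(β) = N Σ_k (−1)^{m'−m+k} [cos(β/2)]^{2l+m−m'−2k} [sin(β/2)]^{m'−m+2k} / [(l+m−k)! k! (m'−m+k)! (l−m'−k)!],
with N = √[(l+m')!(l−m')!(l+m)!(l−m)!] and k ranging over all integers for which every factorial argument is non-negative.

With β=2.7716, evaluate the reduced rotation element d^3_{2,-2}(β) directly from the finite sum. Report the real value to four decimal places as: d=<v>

d=-0.7440

d^3_{2,-2}(β=2.7716) via the finite sum:
c=cos(2.771600/2)=0.183943, s=sin(2.771600/2)=0.982937; N=√[120·1·1·120]=120.000000
The bounds max(0,m−m')=0 and min(l+m,l−m')=1 give 2 terms
  k=0: (−1)^4·120.0000/(24)·0.1839^2·0.9829^4 = +0.157921
  k=1: (−1)^5·120.0000/(120)·0.1839^0·0.9829^6 = -0.901891
d^3_{2,-2}(2.7716) = +0.157921 -0.901891 = -0.743970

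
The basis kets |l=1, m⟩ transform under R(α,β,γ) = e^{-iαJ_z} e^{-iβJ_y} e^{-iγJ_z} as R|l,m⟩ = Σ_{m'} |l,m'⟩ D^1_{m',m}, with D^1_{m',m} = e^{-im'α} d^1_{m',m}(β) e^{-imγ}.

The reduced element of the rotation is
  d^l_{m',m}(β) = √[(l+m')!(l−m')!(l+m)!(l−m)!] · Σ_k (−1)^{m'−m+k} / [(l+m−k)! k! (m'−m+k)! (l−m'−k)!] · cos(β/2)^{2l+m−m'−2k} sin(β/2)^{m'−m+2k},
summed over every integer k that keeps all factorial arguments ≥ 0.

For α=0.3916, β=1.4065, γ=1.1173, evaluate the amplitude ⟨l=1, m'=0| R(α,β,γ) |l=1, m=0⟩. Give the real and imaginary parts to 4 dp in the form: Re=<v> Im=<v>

Re=0.1636 Im=0.0000

Split into d^1_{0,0}(β=1.4065) × two z-phases.
Half-angle: c=0.762744, s=0.646700. N=√(1·1·1·1)=1.000000
k: max(0,(0)−(0))=0 … min(1+(0),1−(0))=1
  k=0: (−1)^0·1.0000/(1)·0.7627^2·0.6467^0 = +0.581779
  k=1: (−1)^1·1.0000/(1)·0.7627^0·0.6467^2 = -0.418221
d^1_{0,0}(1.4065) = +0.581779 -0.418221 = +0.163558
D = (+1.000000+0.000000i)·(+0.163558)·(+1.000000+0.000000i) = +0.163558+0.000000i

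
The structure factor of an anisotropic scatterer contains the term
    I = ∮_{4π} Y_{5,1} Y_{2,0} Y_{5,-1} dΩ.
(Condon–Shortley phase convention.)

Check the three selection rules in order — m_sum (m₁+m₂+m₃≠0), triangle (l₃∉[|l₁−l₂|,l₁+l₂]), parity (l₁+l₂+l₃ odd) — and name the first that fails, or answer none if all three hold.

none

Σmᵢ = 0  ✓
l₃∈[|l₁−l₂|,l₁+l₂]=[3,7], have l₃=5  ✓
Σlᵢ = 12 ⇒ even  ✓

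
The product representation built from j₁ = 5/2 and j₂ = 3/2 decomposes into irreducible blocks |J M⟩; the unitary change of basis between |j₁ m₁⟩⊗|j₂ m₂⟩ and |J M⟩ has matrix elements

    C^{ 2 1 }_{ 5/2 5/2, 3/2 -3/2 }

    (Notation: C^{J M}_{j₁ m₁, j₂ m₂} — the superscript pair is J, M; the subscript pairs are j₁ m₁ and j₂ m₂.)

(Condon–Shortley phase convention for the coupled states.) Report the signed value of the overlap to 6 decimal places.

j₁+j₂−J=2  J+j₁−j₂=3  J−j₁+j₂=1  j₁+j₂+J+1=7
(j₁±m₁, j₂±m₂, J±M) = (5,0,0,3,3,1)
P² = 360/7
sum k=0..0:
  [0] +1/12 = 1/12
S = 1/12
C² = P²·S² = 5/14 ; C = +0.597614

+√(5/14) ≈ +0.597614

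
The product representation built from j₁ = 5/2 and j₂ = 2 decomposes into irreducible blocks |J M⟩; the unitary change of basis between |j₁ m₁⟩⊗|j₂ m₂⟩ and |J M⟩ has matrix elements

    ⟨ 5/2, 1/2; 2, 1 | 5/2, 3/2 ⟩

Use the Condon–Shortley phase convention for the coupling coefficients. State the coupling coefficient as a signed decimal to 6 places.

j₁+j₂−J=2  J+j₁−j₂=3  J−j₁+j₂=2  j₁+j₂+J+1=8
(j₁±m₁, j₂±m₂, J±M) = (3,2,3,1,4,1)
P² = 216/35
sum k=1..2:
  [1] −1/4 = -1/4
  [2] +1/12 = 1/12
S = -1/6
C² = P²·S² = 6/35 ; C = -0.414039

-0.414039  (= −√(6/35))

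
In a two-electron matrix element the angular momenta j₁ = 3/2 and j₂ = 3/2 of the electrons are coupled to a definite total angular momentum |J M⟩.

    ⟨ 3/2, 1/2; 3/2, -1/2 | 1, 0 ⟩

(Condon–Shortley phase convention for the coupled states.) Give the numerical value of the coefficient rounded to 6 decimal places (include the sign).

-0.223607  (= −√(1/20))

triangle: 2!×1!×1!/5! = 2/120
(j±m)!: 2!×1!×1!×2!×1!×1! = 4
prefactor² = (2J+1)×Δ×N² = 1/5
  k=0: +1/(0!×2!×1!×1!×0!×0!) = 1/2
  k=1: −1/(1!×1!×0!×0!×1!×1!) = -1
Σ = -1/2  ⇒  CG² = 1/5×(-1/2)² = 1/20
CG = −√(1/20) = -0.223607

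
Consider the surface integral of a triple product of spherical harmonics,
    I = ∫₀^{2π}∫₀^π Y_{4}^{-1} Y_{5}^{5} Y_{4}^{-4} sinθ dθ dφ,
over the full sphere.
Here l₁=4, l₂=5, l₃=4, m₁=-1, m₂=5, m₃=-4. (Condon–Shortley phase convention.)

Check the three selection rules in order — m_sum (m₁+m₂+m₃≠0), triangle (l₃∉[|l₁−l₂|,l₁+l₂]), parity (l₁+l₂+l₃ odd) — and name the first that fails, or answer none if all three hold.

m₁+m₂+m₃ = -1 + 5 − 4 = 0  ✓
triangle: |4−5|=1 ≤ l₃=4 ≤ 4+5=9  ✓
parity: l₁+l₂+l₃ = 13 is odd  ✗

parity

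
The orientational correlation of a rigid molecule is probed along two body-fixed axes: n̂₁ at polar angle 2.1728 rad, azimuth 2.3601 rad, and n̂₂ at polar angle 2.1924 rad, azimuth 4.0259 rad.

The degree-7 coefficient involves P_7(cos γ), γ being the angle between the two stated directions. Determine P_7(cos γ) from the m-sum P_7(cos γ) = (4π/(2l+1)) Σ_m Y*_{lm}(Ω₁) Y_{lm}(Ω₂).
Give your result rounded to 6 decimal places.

Term-by-term m-sum for l=7 (normalisation 4π/15 = 0.837758):
  term(m=-7) = (0.009354, 0.011929)   from Y*(Ω₁)=(-0.088823, -0.093817), Y(Ω₂)=(-0.116830, -0.010901)
  term(m=-6) = (-0.087939, 0.056369)   from Y*(Ω₁)=(0.007782, -0.332044), Y(Ω₂)=(-0.175875, -0.260721)
  term(m=-5) = (-0.089822, -0.174650)   from Y*(Ω₁)=(0.318766, -0.306554), Y(Ω₂)=(0.127348, -0.425427)
  term(m=-4) = (0.054734, -0.021862)   from Y*(Ω₁)=(0.224151, 0.003502), Y(Ω₂)=(0.242601, -0.101324)
  term(m=-3) = (0.010516, 0.035891)   from Y*(Ω₁)=(-0.149723, -0.153274), Y(Ω₂)=(-0.154118, -0.081942)
  term(m=-2) = (-0.116112, 0.022332)   from Y*(Ω₁)=(0.002618, -0.335207), Y(Ω₂)=(-0.069322, -0.345848)
  term(m=-1) = (-0.000233, -0.002447)   from Y*(Ω₁)=(-0.057361, 0.056915), Y(Ω₂)=(-0.019283, 0.023531)
  term(m=+0) = (0.121160, 0.000000)   from Y*(Ω₁)=(-0.344015, -0.000000), Y(Ω₂)=(-0.352195, 0.000000)
  term(m=+1) = (-0.000233, 0.002447)   from Y*(Ω₁)=(0.057361, 0.056915), Y(Ω₂)=(0.019283, 0.023531)
  term(m=+2) = (-0.116112, -0.022332)   from Y*(Ω₁)=(0.002618, 0.335207), Y(Ω₂)=(-0.069322, 0.345848)
  term(m=+3) = (0.010516, -0.035891)   from Y*(Ω₁)=(0.149723, -0.153274), Y(Ω₂)=(0.154118, -0.081942)
  term(m=+4) = (0.054734, 0.021862)   from Y*(Ω₁)=(0.224151, -0.003502), Y(Ω₂)=(0.242601, 0.101324)
  term(m=+5) = (-0.089822, 0.174650)   from Y*(Ω₁)=(-0.318766, -0.306554), Y(Ω₂)=(-0.127348, -0.425427)
  term(m=+6) = (-0.087939, -0.056369)   from Y*(Ω₁)=(0.007782, 0.332044), Y(Ω₂)=(-0.175875, 0.260721)
  term(m=+7) = (0.009354, -0.011929)   from Y*(Ω₁)=(0.088823, -0.093817), Y(Ω₂)=(0.116830, -0.010901)
Accumulated sum (-0.317844, 0.000000); after 4π/(2l+1) scaling, (-0.266277, 0.000000) ⇒ P_7 = -0.266277

-0.266277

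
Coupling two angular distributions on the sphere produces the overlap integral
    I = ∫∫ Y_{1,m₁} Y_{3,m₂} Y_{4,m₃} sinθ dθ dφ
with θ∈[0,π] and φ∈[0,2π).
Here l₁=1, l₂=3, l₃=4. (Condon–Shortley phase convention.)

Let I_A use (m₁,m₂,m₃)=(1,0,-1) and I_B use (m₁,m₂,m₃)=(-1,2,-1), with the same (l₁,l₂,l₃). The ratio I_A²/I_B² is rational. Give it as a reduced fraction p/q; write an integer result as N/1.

10/3

Same 1,3,4: normalisation and zero-m 3j drop out of the ratio.
A: Δ: 0! 2! 6! / 9! → 1/252; sum: t=0:+1/72 = 1/72; 3j²(1 3 4; 1 0 -1) = Δ·Π!·Σ² = 5/126  (sign -1)
B: Δ: 0! 2! 6! / 9! → 1/252; sum: t=0:+1/240 = 1/240; 3j²(1 3 4; -1 2 -1) = Δ·Π!·Σ² = 1/84  (sign -1)
I_A²/I_B² = (5/126)/(1/84) = 10/3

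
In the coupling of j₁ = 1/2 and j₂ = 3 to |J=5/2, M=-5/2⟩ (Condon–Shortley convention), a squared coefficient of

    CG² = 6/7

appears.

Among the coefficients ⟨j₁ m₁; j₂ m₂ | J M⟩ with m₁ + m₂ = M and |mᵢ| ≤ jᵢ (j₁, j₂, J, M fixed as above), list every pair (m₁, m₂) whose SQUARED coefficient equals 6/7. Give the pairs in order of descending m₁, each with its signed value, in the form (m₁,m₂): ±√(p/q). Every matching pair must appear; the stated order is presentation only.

Admissible pairs with m₁+m₂ = M = -5/2: (-1/2,-2), (1/2,-3)
  (m₁,m₂)=(1/2,-3): CG² = 6/7, CG = +√(6/7)   ← matches the target
  (m₁,m₂)=(-1/2,-2): CG² = 1/7, CG = −√(1/7)
Pairs with CG² = 6/7: (1/2,-3): +√(6/7)

(1/2,-3): +√(6/7)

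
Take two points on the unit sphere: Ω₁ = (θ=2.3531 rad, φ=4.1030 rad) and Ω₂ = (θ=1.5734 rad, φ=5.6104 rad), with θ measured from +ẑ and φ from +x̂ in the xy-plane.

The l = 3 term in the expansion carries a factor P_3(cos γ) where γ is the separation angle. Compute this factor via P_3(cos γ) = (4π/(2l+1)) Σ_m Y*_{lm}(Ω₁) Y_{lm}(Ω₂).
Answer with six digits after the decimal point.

-0.069902

Expand P_3 via completeness: Σ_{m} conj(Y_{3,m}) at Ω₁ times Y_{3,m} at Ω₂ —
  m=-3: Y*=+0.143979-0.037896i  Y=-0.180559+0.376126i  product -0.011743+0.060997i
  m=-2: Y*=+0.124965-0.340211i  Y=-0.000594-0.002594i  product -0.000957-0.000122i
  m=-1: Y*=-0.194774-0.279043i  Y=-0.252746-0.201388i  product -0.006967+0.109752i
  m=+0: Y*=+0.135599-0.000000i  Y=+0.002915+0.000000i  product +0.000395+0.000000i
  m=+1: Y*=+0.194774-0.279043i  Y=+0.252746-0.201388i  product -0.006967-0.109752i
  m=+2: Y*=+0.124965+0.340211i  Y=-0.000594+0.002594i  product -0.000957+0.000122i
  m=+3: Y*=-0.143979-0.037896i  Y=+0.180559+0.376126i  product -0.011743-0.060997i
Accumulated sum -0.038938+0.000000i; after 4π/(2l+1) scaling, -0.069902+0.000000i ⇒ P_3 = -0.069902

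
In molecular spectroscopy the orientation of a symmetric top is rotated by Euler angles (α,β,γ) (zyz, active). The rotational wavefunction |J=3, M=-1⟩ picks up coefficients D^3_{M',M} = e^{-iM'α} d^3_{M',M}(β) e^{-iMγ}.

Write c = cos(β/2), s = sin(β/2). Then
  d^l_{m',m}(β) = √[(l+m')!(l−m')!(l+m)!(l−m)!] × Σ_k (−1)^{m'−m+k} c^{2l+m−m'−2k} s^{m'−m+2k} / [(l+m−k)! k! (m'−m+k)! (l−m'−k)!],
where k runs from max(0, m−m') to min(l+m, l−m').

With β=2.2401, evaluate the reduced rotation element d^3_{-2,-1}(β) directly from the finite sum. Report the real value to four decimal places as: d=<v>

d^3_{-2,-1}(β=2.2401) via the finite sum:
Half-angle: c=0.435637, s=0.900122. N=√(1·120·2·24)=75.894664
Admissible k: 1..2 (factorial args all ≥0)
  k=1: (−1)^0·75.8947/(24)·0.4356^5·0.9001^1 = +0.044661
  k=2: (−1)^1·75.8947/(12)·0.4356^3·0.9001^3 = -0.381338
d^3_{-2,-1}(2.2401) = +0.044661 -0.381338 = -0.336677

d=-0.3367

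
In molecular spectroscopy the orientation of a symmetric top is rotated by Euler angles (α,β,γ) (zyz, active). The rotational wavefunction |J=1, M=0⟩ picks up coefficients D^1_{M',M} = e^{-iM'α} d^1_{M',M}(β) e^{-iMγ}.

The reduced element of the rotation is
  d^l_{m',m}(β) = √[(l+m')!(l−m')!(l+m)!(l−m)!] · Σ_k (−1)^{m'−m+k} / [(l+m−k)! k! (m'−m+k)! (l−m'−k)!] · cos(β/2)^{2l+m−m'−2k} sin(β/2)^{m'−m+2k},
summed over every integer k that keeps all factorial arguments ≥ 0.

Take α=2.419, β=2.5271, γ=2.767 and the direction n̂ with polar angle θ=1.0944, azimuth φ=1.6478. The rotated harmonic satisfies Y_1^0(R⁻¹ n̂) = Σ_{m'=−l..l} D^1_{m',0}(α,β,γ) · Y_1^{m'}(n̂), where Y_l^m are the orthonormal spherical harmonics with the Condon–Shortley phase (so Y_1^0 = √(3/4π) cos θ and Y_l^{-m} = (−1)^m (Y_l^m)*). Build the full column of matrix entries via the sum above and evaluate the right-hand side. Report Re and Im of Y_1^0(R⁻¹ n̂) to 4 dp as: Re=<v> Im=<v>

Re=-0.0036 Im=0.0000

Need the full column D^1_{m',0} for m'=−1..1 at α=2.4190, β=2.5271, γ=2.7670.
cos(β/2)=0.302435, sin(β/2)=0.953170
d^1_{-1,0}: single k=1 term ⇒ +0.407678;  D = -0.305797+0.269610i
d^1_{0,0}: k∈[0..1] ⇒ +0.091467 -0.908533 = -0.817066;  D = -0.817066+0.000000i
d^1_{1,0}: single k=0 term ⇒ -0.407678;  D = +0.305797+0.269610i
Y_1^{m'}(θ=1.0944,φ=1.6478) and Σ D·Y over m':
  (-0.3058+0.2696i)·(-0.0236-0.3061i)  (-0.8171+0.0000i)·(+0.2241+0.0000i)  (+0.3058+0.2696i)·(+0.0236-0.3061i)
Y_1^0(R⁻¹ n̂) = -0.003566+0.000000i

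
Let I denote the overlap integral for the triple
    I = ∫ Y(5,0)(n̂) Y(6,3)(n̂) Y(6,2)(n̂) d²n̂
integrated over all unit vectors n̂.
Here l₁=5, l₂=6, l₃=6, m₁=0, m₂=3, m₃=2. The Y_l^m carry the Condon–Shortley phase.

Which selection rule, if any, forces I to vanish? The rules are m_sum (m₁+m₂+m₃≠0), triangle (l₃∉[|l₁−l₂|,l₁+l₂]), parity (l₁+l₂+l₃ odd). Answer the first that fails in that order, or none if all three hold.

m_sum

Σmᵢ = 5  ✗
l₃∈[|l₁−l₂|,l₁+l₂]=[1,11], have l₃=6
Σlᵢ = 17 ⇒ odd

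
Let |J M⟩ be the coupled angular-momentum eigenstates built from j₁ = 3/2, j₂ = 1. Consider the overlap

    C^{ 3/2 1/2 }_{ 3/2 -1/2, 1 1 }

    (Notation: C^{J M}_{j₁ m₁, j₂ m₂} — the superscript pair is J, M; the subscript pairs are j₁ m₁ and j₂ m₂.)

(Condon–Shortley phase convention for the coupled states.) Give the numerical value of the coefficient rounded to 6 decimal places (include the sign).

−√(8/15) = -0.730297

j₁+j₂−J=1  J+j₁−j₂=2  J−j₁+j₂=1  j₁+j₂+J+1=5
(j₁±m₁, j₂±m₂, J±M) = (1,2,2,0,2,1)
P² = 8/15
sum k=1..1:
  [1] −1/1 = -1
S = -1
C² = P²·S² = 8/15 ; C = -0.730297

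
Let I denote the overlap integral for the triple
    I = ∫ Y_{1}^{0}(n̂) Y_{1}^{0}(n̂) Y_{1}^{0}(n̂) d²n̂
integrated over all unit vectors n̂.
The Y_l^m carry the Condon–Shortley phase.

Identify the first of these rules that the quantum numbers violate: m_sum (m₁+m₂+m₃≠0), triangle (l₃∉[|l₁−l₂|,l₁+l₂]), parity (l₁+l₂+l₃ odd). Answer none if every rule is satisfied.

azimuthal sum: 0 + 0 + 0 = 0  ✓
0 ≤ 1 ≤ 2 (triangle on l)  ✓
L = 1 + 1 + 1 = 3 (odd)  ✗

parity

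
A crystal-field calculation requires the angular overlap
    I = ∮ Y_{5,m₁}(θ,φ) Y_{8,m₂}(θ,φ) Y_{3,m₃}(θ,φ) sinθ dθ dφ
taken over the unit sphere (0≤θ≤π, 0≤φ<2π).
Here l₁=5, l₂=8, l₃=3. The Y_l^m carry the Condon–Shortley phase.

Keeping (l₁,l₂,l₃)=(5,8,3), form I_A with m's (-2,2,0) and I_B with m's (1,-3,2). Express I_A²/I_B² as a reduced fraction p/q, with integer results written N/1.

Same 5,8,3: normalisation and zero-m 3j drop out of the ratio.
A: Δ: 10! 0! 6! / 17! → 1/136136; sum: t=7:−1/1088640 = -1/1088640; 3j²(5 8 3; -2 2 0) = Δ·Π!·Σ² = 300/17017  (sign +1)
B: Δ: 10! 0! 6! / 17! → 1/136136; sum: t=4:+1/2073600 = 1/2073600; 3j²(5 8 3; 1 -3 2) = Δ·Π!·Σ² = 15/884  (sign -1)
I_A²/I_B² = (300/17017)/(15/884) = 80/77

80/77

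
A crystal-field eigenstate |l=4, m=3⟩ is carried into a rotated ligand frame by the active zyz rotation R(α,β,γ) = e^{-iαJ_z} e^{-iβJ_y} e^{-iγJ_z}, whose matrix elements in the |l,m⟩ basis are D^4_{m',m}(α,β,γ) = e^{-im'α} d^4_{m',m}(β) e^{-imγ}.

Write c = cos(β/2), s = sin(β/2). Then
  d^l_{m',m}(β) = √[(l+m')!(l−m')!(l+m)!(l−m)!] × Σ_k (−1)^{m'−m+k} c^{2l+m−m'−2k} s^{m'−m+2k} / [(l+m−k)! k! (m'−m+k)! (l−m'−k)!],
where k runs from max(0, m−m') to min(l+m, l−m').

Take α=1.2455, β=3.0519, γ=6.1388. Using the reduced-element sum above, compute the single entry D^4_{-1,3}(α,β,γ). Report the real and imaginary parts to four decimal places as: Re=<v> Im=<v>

D^4_{-1,3}(1.2455,3.0519,6.1388) = e^{-i·-1·1.2455}·d^4_{-1,3}(3.0519)·e^{-i·3·6.1388}. Compute d first:
Half-angle: c=0.044831, s=0.998995. N=√(6·120·5040·1)=1904.940944
The bounds max(0,m−m')=4 and min(l+m,l−m')=5 give 2 terms
  k=4: (−1)^0·1904.9409/(144)·0.0448^4·0.9990^4 = +0.000053
  k=5: (−1)^1·1904.9409/(240)·0.0448^2·0.9990^6 = -0.015857
d^4_{-1,3}(3.0519) = +0.000053 -0.015857 = -0.015803
Attach z-rotation phases: D = e^{-i(-1)(1.2455)}·(-0.015803)·e^{-i(3)(6.1388)} = +0.001701-0.015712i

Re=0.0017 Im=-0.0157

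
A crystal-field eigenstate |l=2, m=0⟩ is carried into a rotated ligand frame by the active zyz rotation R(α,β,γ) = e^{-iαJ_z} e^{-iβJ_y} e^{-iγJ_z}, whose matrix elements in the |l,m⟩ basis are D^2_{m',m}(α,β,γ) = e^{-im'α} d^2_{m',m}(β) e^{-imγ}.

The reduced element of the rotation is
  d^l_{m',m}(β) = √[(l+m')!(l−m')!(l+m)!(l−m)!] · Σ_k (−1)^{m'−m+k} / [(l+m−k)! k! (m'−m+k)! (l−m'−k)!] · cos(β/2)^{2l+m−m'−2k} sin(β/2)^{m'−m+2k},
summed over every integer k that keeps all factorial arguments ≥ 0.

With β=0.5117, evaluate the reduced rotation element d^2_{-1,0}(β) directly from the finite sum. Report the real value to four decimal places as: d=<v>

d=0.5229

d^2_{-1,0}(β=0.5117) via the finite sum:
Half-angle: c=0.967449, s=0.253068. N=√(1·6·2·2)=4.898979
k∈{1,2} keeps every argument non-negative
  k=1: (−1)^0·4.8990/(2)·0.9674^3·0.2531^1 = +0.561301
  k=2: (−1)^1·4.8990/(2)·0.9674^1·0.2531^3 = -0.038407
d^2_{-1,0}(0.5117) = +0.561301 -0.038407 = +0.522894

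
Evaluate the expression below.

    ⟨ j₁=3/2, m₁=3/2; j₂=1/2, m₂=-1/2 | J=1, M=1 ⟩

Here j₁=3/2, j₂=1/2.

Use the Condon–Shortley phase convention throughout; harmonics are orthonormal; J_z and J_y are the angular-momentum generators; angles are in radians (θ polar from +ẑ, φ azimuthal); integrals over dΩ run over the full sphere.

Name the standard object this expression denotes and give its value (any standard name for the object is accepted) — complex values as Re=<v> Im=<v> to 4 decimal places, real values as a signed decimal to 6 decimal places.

This is a Clebsch–Gordan (vector-coupling) coefficient.
j₁+j₂−J=1  J+j₁−j₂=2  J−j₁+j₂=0  j₁+j₂+J+1=4
(j₁±m₁, j₂±m₂, J±M) = (3,0,0,1,2,0)
P² = 3
sum k=0..0:
  [0] +1/2 = 1/2
S = 1/2
C² = P²·S² = 3/4 ; C = +0.866025

Clebsch–Gordan coefficient, +√(3/4) ≈ +0.866025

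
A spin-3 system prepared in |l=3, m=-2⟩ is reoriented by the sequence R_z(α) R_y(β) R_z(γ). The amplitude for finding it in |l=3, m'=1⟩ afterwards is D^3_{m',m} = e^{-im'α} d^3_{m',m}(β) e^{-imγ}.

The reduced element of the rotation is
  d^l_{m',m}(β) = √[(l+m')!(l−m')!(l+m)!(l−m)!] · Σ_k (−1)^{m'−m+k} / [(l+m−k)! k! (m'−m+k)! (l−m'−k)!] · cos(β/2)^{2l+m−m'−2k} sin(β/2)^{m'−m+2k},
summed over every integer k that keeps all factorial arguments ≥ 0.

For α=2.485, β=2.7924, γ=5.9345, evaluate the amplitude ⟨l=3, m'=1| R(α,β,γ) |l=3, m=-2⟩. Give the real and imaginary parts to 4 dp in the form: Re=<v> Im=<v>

Split into d^3_{1,-2}(β=2.7924) × two z-phases.
With c≡cos(β/2)=0.173711 and s≡sin(β/2)=0.984797, N=[24·2·1·120]^{1/2}=75.894664
Admissible k: 0..1 (factorial args all ≥0)
  k=0: (−1)^3·75.8947/(12)·0.1737^3·0.9848^3 = -0.031663
  k=1: (−1)^4·75.8947/(24)·0.1737^1·0.9848^5 = +0.508814
d^3_{1,-2}(2.7924) = -0.031663 +0.508814 = +0.477152
Phases: e^{-i·(1)·2.4850}=-0.792077-0.610422i, e^{-i·(-2)·5.9345}=+0.766533-0.642204i ⇒ D=-0.476755+0.019452i

Re=-0.4768 Im=0.0195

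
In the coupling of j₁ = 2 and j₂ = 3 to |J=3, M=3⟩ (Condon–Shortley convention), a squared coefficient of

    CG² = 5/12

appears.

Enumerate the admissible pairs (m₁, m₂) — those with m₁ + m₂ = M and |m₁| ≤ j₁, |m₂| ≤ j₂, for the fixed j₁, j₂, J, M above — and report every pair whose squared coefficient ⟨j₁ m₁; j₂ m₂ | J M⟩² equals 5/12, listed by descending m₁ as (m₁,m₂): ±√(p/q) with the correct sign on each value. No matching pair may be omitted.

Admissible pairs with m₁+m₂ = M = 3: (0,3), (1,2), (2,1)
  (m₁,m₂)=(2,1): CG² = 1/6, CG = +√(1/6)
  (m₁,m₂)=(1,2): CG² = 5/12, CG = −√(5/12)   ← matches the target
  (m₁,m₂)=(0,3): CG² = 5/12, CG = +√(5/12)   ← matches the target
Pairs with CG² = 5/12: (1,2): −√(5/12); (0,3): +√(5/12)

(1,2): −√(5/12); (0,3): +√(5/12)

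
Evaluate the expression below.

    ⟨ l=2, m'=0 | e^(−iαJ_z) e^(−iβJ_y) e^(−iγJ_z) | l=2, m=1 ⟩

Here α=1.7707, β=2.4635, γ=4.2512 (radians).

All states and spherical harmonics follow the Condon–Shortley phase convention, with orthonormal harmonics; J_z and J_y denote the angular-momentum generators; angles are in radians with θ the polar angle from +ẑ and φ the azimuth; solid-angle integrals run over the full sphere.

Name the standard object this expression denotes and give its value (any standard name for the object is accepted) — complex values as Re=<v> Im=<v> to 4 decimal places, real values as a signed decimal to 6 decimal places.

Wigner D-matrix element, Re=0.2663 Im=-0.5358

This is a Wigner D-matrix element — the rotation-matrix element ⟨l m'| R(α,β,γ) |l m⟩ in the angular-momentum basis.
Split into d^2_{0,1}(β=2.4635) × two z-phases.
Half-angle: c=0.332588, s=0.943072. N=√(2·2·6·1)=4.898979
k∈{1,2} keeps every argument non-negative
  k=1: (−1)^0·4.8990/(2)·0.3326^3·0.9431^1 = +0.084985
  k=2: (−1)^1·4.8990/(2)·0.3326^1·0.9431^3 = -0.683309
d^2_{0,1}(2.4635) = +0.084985 -0.683309 = -0.598324
D = (+1.000000+0.000000i)·(-0.598324)·(-0.445013+0.895524i) = +0.266262-0.535814i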